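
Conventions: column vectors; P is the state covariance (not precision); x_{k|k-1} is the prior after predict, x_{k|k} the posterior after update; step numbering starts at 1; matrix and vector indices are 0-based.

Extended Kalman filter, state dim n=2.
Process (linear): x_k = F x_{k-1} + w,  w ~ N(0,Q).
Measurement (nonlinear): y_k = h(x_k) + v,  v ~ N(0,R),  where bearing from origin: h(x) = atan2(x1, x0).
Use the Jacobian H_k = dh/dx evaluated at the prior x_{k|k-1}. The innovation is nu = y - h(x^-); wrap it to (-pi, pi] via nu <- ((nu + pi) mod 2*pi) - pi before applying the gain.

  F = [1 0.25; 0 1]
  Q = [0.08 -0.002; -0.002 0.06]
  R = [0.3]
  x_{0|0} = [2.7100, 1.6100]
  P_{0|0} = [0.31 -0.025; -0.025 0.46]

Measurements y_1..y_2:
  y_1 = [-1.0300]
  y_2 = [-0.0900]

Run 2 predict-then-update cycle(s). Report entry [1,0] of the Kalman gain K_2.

K[1,0] = 0.3704

step 1: x^-=[3.1125, 1.6100]  P^-=[0.4063 0.0880; 0.0880 0.5200]  H_jac=[-0.1311 0.2535]  S=[0.3345]  K=[-0.0925; 0.3595]  nu=[-1.5074]  x^+=[3.2520, 1.0681]  P^+=[0.4034 0.0991; 0.0991 0.4768]
step 2: x^-=[3.5190, 1.0681]  P^-=[0.5627 0.2163; 0.2163 0.5368]  H_jac=[-0.0790 0.2602]  S=[0.3310]  K=[0.0358; 0.3704]  nu=[-0.3847]  x^+=[3.5053, 0.9256]  P^+=[0.5623 0.2119; 0.2119 0.4914]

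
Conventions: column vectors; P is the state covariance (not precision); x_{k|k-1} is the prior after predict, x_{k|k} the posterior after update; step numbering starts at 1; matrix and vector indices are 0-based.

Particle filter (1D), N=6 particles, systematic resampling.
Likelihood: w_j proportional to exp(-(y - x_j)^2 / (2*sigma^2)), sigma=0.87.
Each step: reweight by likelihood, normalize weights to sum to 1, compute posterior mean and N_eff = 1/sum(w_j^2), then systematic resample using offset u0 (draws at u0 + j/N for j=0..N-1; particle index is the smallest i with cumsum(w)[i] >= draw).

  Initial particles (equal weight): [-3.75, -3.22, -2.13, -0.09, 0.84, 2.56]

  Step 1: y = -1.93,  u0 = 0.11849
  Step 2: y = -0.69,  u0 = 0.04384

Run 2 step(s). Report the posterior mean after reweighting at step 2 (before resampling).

step 1: w=[0.0732, 0.2174, 0.6356, 0.0697, 0.0041, 0.0000]  mean=-2.3311  Neff=2.1669  idx=[1, 1, 2, 2, 2, 3]
step 2: w=[0.0092, 0.0092, 0.1609, 0.1609, 0.1609, 0.4990]  mean=-1.1322  Neff=3.0603  idx=[2, 3, 4, 5, 5, 5]

post_mean = -1.1322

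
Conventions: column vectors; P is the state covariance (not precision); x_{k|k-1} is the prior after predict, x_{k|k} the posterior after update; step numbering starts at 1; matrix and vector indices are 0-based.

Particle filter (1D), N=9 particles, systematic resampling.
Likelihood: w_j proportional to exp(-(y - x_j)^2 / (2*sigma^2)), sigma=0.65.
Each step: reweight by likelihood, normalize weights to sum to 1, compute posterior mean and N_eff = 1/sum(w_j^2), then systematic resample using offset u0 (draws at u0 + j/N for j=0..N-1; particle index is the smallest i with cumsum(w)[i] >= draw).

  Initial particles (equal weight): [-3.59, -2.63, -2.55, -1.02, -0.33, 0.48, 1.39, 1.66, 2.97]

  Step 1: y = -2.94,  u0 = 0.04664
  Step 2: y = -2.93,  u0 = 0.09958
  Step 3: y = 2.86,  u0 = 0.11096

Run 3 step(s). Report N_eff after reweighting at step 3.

N_eff = 6.5294

step 1: w=[0.2584, 0.3802, 0.3558, 0.0054, 0.0001, 0.0000, 0.0000, 0.0000, 0.0000]  mean=-2.8405  Neff=2.9588  idx=[0, 0, 1, 1, 1, 1, 2, 2, 2]
step 2: w=[0.0816, 0.0816, 0.1228, 0.1228, 0.1228, 0.1228, 0.1152, 0.1152, 0.1152]  mean=-2.7590  Neff=8.8143  idx=[1, 2, 3, 4, 5, 6, 6, 7, 8]
step 3: w=[0.0000, 0.0657, 0.0657, 0.0657, 0.0657, 0.1843, 0.1843, 0.1843, 0.1843]  mean=-2.5710  Neff=6.5294  idx=[2, 4, 5, 5, 6, 7, 7, 8, 8]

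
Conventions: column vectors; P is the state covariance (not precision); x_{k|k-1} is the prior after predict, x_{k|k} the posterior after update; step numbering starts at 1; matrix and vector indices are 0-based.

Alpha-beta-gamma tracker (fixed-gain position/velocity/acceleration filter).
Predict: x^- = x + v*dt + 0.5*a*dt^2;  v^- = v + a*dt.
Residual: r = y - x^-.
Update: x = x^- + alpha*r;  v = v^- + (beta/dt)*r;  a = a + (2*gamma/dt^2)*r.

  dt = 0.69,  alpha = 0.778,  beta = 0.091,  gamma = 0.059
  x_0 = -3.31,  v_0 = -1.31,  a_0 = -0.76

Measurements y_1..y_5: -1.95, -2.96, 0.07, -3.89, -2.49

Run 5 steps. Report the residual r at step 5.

step 1: x_pred=-4.3948  r=2.4448  x^+=-2.4927  v^+=-1.5120  a^+=-0.1541
step 2: x_pred=-3.5727  r=0.6127  x^+=-3.0960  v^+=-1.5375  a^+=-0.0022
step 3: x_pred=-4.1574  r=4.2274  x^+=-0.8685  v^+=-0.9815  a^+=1.0455
step 4: x_pred=-1.2968  r=-2.5932  x^+=-3.3143  v^+=-0.6020  a^+=0.4028
step 5: x_pred=-3.6338  r=1.1438  x^+=-2.7439  v^+=-0.1732  a^+=0.6863

resid = 1.1438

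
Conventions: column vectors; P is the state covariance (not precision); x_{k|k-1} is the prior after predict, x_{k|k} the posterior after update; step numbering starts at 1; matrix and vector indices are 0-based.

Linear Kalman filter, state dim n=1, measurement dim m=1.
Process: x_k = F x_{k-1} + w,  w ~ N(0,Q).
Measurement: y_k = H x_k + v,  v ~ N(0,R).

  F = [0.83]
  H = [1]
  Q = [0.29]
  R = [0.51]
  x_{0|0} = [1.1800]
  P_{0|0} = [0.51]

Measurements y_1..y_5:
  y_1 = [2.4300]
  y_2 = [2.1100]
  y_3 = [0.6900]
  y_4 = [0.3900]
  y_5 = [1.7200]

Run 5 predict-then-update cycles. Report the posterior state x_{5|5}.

step 1: x^-=[0.9794]  P^-=[0.6413]  S=[1.1513]  K=[0.5570]  nu=[1.4506]  x^+=[1.7874]  P^+=[0.2841]
step 2: x^-=[1.4836]  P^-=[0.4857]  S=[0.9957]  K=[0.4878]  nu=[0.6264]  x^+=[1.7891]  P^+=[0.2488]
step 3: x^-=[1.4850]  P^-=[0.4614]  S=[0.9714]  K=[0.4750]  nu=[-0.7950]  x^+=[1.1074]  P^+=[0.2422]
step 4: x^-=[0.9191]  P^-=[0.4569]  S=[0.9669]  K=[0.4725]  nu=[-0.5291]  x^+=[0.6691]  P^+=[0.2410]
step 5: x^-=[0.5554]  P^-=[0.4560]  S=[0.9660]  K=[0.4721]  nu=[1.1646]  x^+=[1.1051]  P^+=[0.2408]

x_post = [1.1051]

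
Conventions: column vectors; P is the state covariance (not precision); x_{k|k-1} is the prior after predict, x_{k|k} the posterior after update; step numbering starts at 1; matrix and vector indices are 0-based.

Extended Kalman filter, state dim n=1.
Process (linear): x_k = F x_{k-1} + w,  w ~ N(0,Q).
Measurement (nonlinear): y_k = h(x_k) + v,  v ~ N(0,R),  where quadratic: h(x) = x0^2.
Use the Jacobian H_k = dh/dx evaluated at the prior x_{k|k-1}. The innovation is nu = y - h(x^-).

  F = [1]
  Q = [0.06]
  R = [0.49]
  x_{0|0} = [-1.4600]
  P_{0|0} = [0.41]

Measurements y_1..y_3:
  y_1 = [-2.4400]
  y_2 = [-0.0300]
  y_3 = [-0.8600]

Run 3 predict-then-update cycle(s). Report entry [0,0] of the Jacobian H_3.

step 1: x^-=[-1.4600]  P^-=[0.4700]  H_jac=[-2.9200]  S=[4.4974]  K=[-0.3052]  nu=[-4.5716]  x^+=[-0.0650]  P^+=[0.0512]
step 2: x^-=[-0.0650]  P^-=[0.1112]  H_jac=[-0.1299]  S=[0.4919]  K=[-0.0294]  nu=[-0.0342]  x^+=[-0.0640]  P^+=[0.1108]
step 3: x^-=[-0.0640]  P^-=[0.1708]  H_jac=[-0.1279]  S=[0.4928]  K=[-0.0443]  nu=[-0.8641]  x^+=[-0.0257]  P^+=[0.1698]

H_jac[0,0] = -0.1279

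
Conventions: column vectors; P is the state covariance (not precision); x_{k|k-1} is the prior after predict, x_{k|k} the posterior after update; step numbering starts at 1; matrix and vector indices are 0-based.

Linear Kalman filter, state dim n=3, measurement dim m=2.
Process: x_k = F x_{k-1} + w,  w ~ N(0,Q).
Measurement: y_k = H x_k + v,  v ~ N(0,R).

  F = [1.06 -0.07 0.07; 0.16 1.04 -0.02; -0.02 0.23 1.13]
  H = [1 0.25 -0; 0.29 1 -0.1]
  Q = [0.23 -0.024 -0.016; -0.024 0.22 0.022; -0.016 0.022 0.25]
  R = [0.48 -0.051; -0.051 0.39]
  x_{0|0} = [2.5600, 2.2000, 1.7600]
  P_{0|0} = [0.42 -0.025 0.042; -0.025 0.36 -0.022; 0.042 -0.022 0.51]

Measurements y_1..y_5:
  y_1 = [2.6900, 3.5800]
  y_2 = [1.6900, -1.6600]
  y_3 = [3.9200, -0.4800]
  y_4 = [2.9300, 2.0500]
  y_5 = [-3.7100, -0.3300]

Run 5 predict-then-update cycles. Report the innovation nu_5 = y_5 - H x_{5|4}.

innov = [-7.5179, -2.2525]

step 1: x^-=[2.6828, 2.6624, 2.4436]  P^-=[0.7163 -0.0090 0.0551; -0.0090 0.6127 0.0767; 0.0551 0.0767 0.9073]  S=[1.2301 0.2928; 0.2928 1.0482]  K=[0.5748 0.0237; -0.0210 0.5805; 0.0642 -0.0161]  nu=[-0.6584, 0.3839]  x^+=[2.3134, 2.8991, 2.3951]  P^+=[0.3013 -0.1062 0.0124; -0.1062 0.2660 0.0771; 0.0124 0.0771 0.9026]
step 2: x^-=[2.4170, 3.3373, 3.3270]  P^-=[0.5911 -0.1038 0.0286; -0.1038 0.4771 0.1551; 0.0286 0.1551 1.4572]  S=[1.0490 0.1216; 0.1216 0.8385]  K=[0.5388 -0.0009; -0.0457 0.5212; 0.0629 0.0120]  nu=[-1.5613, -5.3656]  x^+=[1.5808, 0.6119, 3.1647]  P^+=[0.2866 -0.1117 -0.0077; -0.1117 0.2529 0.1490; -0.0077 0.1490 1.4528]
step 3: x^-=[1.8543, 0.8260, 3.6853]  P^-=[0.5744 -0.1066 0.0428; -0.1066 0.4581 0.2199; 0.0428 0.2199 2.1973]  S=[1.0297 0.1060; 0.1060 0.8101]  K=[0.5320 -0.0009; -0.0444 0.5060; 0.0946 0.0032]  nu=[1.8592, -1.4752]  x^+=[2.8447, -0.0030, 3.8565]  P^+=[0.2830 -0.1105 -0.0092; -0.1105 0.2534 0.2179; -0.0092 0.2179 2.1880]
step 4: x^-=[3.2856, 0.3749, 4.3003]  P^-=[0.5729 -0.1018 0.0952; -0.1018 0.4565 0.2839; 0.0952 0.2839 3.1721]  S=[1.0305 0.1035; 0.1035 0.8050]  K=[0.5312 -0.0002; -0.0382 0.5000; 0.1640 -0.0282]  nu=[-0.4493, 1.1523]  x^+=[3.0467, 0.9682, 4.1941]  P^+=[0.2821 -0.1083 0.0069; -0.1083 0.2577 0.2931; 0.0069 0.2931 3.1447]
step 5: x^-=[3.4553, 1.4105, 4.9011]  P^-=[0.5778 -0.0958 0.1859; -0.0958 0.4589 0.3543; 0.1859 0.3543 4.4322]  S=[1.0386 0.1011; 0.1011 0.8046]  K=[0.5334 -0.0009; -0.0300 0.4955; 0.2718 -0.0777]  nu=[-7.5179, -2.2525]  x^+=[-0.5525, 0.5200, 3.0327]  P^+=[0.2824 -0.1055 0.0395; -0.1055 0.2634 0.3799; 0.0395 0.3799 4.3549]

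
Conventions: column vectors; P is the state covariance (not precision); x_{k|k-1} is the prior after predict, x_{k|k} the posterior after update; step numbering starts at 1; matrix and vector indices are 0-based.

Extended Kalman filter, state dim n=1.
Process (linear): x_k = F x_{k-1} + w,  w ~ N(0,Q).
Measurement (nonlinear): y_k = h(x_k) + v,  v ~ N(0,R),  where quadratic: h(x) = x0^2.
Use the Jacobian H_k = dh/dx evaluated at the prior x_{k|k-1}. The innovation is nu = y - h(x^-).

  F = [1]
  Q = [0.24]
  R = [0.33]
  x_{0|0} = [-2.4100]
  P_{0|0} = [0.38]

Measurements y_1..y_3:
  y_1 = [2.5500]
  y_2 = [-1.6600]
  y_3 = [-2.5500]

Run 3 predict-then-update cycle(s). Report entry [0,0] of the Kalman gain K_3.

K[0,0] = -0.4469

step 1: x^-=[-2.4100]  P^-=[0.6200]  H_jac=[-4.8200]  S=[14.7341]  K=[-0.2028]  nu=[-3.2581]  x^+=[-1.7492]  P^+=[0.0139]
step 2: x^-=[-1.7492]  P^-=[0.2539]  H_jac=[-3.4984]  S=[3.4372]  K=[-0.2584]  nu=[-4.7196]  x^+=[-0.5296]  P^+=[0.0244]
step 3: x^-=[-0.5296]  P^-=[0.2644]  H_jac=[-1.0592]  S=[0.6266]  K=[-0.4469]  nu=[-2.8305]  x^+=[0.7353]  P^+=[0.1392]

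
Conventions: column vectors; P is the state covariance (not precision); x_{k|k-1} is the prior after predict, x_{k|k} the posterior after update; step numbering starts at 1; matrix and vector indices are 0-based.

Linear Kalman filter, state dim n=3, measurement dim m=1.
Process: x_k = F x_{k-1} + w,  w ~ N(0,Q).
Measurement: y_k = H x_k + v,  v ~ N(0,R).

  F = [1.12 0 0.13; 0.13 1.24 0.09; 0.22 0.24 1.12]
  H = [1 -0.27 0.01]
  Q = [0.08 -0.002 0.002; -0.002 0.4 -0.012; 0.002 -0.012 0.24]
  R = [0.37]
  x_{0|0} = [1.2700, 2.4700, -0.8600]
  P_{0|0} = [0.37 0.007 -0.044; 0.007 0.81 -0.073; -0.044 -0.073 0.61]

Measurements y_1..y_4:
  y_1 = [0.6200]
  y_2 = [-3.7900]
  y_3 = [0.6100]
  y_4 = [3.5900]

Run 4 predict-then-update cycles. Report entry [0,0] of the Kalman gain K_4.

step 1: x^-=[1.3106, 3.1505, -0.0910]  P^-=[0.5416 0.0518 0.1251; 0.0518 1.6416 0.1930; 0.1251 0.1930 1.0096]  S=[1.0049]  K=[0.5263; -0.3876; 0.0827]  nu=[0.1609]  x^+=[1.3953, 3.0881, -0.0777]  P^+=[0.2633 0.2568 0.0814; 0.2568 1.4906 0.2252; 0.0814 0.2252 1.0027]
step 2: x^-=[1.5526, 4.0037, 0.9611]  P^-=[0.4509 0.4506 0.3933; 0.4506 2.8395 0.9494; 0.3933 0.9494 1.7847]  S=[0.7875]  K=[0.4231; -0.3893; 0.1966]  nu=[-4.2713]  x^+=[-0.2544, 5.6666, 0.1212]  P^+=[0.3099 0.5803 0.3278; 0.5803 2.7201 1.0097; 0.3278 1.0097 1.7542]
step 3: x^-=[-0.2691, 7.0044, 1.4398]  P^-=[0.5939 1.0709 0.9419; 1.0709 5.0220 2.6379; 0.9419 2.6379 3.3778]  S=[0.7566]  K=[0.4152; -0.3419; 0.3481]  nu=[2.7559]  x^+=[0.8752, 6.0622, 2.3993]  P^+=[0.4634 1.1783 0.8325; 1.1783 4.9336 2.7279; 0.8325 2.7279 3.2861]
step 4: x^-=[1.2921, 7.8469, 4.3346]  P^-=[0.9593 2.2781 2.0646; 2.2781 9.0286 6.1441; 2.0646 6.1441 6.6699]  S=[0.7661]  K=[0.4763; -0.1282; 0.6166]  nu=[4.3732]  x^+=[3.3749, 7.2863, 7.0311]  P^+=[0.7855 2.3248 1.8396; 2.3248 9.0160 6.2047; 1.8396 6.2047 6.3787]

K[0,0] = 0.4763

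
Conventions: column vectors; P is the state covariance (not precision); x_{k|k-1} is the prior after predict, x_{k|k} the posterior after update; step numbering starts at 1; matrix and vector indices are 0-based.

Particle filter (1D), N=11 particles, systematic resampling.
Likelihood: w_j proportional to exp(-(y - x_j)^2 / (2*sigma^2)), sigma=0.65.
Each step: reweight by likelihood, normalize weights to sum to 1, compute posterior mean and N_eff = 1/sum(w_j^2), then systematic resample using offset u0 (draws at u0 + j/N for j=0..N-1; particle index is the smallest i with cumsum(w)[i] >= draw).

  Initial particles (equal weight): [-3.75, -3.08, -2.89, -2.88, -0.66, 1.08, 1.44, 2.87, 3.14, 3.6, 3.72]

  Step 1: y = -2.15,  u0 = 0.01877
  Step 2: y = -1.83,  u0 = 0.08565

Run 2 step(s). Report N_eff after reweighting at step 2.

step 1: w=[0.0315, 0.2340, 0.3407, 0.3467, 0.0471, 0.0000, 0.0000, 0.0000, 0.0000, 0.0000, 0.0000]  mean=-2.8531  Neff=3.3984  idx=[0, 1, 1, 2, 2, 2, 2, 3, 3, 3, 3]
step 2: w=[0.0052, 0.0637, 0.0637, 0.1071, 0.1071, 0.1071, 0.1071, 0.1098, 0.1098, 0.1098, 0.1098]  mean=-2.9142  Neff=9.7834  idx=[2, 3, 4, 5, 5, 6, 7, 8, 9, 10, 10]

N_eff = 9.7834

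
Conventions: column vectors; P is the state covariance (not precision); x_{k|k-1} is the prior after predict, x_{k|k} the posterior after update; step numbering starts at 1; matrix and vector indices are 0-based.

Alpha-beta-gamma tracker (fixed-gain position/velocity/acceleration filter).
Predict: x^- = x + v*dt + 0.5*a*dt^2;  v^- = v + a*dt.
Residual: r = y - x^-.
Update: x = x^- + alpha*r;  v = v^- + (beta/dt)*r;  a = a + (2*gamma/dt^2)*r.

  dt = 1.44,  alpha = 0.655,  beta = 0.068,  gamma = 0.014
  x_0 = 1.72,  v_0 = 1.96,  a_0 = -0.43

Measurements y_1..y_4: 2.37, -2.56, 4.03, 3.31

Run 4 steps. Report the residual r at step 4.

step 1: x_pred=4.0966  r=-1.7266  x^+=2.9657  v^+=1.2593  a^+=-0.4533
step 2: x_pred=4.3090  r=-6.8690  x^+=-0.1902  v^+=0.2821  a^+=-0.5461
step 3: x_pred=-0.3501  r=4.3801  x^+=2.5189  v^+=-0.2974  a^+=-0.4869
step 4: x_pred=1.5858  r=1.7242  x^+=2.7152  v^+=-0.9171  a^+=-0.4636

resid = 1.7242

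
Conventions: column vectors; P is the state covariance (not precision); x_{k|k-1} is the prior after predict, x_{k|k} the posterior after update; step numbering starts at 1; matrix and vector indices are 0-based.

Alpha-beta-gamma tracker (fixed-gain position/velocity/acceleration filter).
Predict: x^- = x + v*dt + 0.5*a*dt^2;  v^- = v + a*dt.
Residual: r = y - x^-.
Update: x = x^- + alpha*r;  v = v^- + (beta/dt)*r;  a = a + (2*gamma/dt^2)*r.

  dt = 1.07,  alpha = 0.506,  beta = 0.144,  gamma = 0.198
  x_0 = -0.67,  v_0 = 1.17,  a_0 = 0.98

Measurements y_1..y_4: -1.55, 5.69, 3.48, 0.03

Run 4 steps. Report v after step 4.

step 1: x_pred=1.1429  r=-2.6929  x^+=-0.2197  v^+=1.8562  a^+=0.0486
step 2: x_pred=1.7942  r=3.8958  x^+=3.7655  v^+=2.4325  a^+=1.3961
step 3: x_pred=7.1674  r=-3.6874  x^+=5.3016  v^+=3.4300  a^+=0.1207
step 4: x_pred=9.0407  r=-9.0107  x^+=4.4813  v^+=2.3464  a^+=-2.9960

v_post = 2.3464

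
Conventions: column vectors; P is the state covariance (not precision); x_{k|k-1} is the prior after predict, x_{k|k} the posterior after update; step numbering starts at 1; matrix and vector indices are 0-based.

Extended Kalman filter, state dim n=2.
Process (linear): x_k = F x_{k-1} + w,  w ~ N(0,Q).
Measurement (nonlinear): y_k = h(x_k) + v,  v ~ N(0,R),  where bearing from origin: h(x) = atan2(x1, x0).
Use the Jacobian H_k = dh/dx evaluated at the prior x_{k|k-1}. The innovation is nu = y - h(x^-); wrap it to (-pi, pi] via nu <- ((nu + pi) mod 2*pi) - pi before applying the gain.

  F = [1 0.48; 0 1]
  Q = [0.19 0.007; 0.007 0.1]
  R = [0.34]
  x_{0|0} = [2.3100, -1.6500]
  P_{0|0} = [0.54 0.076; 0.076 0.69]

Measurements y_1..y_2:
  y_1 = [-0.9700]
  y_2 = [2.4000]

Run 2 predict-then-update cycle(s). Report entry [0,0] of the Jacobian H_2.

H_jac[0,0] = 0.5178

step 1: x^-=[1.5180, -1.6500]  P^-=[0.9619 0.4142; 0.4142 0.7900]  H_jac=[0.3282 0.3020]  S=[0.5978]  K=[0.7374; 0.6265]  nu=[-0.1430]  x^+=[1.4126, -1.7396]  P^+=[0.6369 0.1380; 0.1380 0.5554]
step 2: x^-=[0.5776, -1.7396]  P^-=[1.0873 0.4116; 0.4116 0.6554]  H_jac=[0.5178 0.1719]  S=[0.7241]  K=[0.8752; 0.4499]  nu=[-2.6330]  x^+=[-1.7267, -2.9241]  P^+=[0.5327 0.1265; 0.1265 0.5088]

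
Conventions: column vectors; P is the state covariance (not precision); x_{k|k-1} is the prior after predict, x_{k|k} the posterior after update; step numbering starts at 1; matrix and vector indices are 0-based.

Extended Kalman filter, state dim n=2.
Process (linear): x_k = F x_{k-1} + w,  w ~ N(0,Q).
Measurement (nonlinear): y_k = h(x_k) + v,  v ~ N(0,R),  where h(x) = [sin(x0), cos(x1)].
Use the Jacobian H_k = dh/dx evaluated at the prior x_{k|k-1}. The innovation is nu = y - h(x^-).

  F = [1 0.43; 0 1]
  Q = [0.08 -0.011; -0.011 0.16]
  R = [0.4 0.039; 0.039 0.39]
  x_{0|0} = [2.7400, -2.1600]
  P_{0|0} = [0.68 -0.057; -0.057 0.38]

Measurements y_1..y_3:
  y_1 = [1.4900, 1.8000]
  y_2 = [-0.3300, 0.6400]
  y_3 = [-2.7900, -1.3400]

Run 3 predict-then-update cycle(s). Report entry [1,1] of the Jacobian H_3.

step 1: x^-=[1.8112, -2.1600]  P^-=[0.7812 0.0954; 0.0954 0.5400]  H_jac=[-0.2381 0.0000; 0.0000 0.8314]  S=[0.4443 0.0201; 0.0201 0.7632]  K=[-0.4239 0.1151; -0.0778 0.5903]  nu=[0.5188, 2.3557]  x^+=[1.8624, -0.8099]  P^+=[0.6933 0.0341; 0.0341 0.2732]
step 2: x^-=[1.5142, -0.8099]  P^-=[0.8531 0.1406; 0.1406 0.4332]  H_jac=[0.0566 0.0000; 0.0000 0.7242]  S=[0.4027 0.0448; 0.0448 0.6172]  K=[0.1024 0.1575; -0.0370 0.5110]  nu=[-1.3284, -0.0496]  x^+=[1.3703, -0.7860]  P^+=[0.8321 0.0904; 0.0904 0.2732]
step 3: x^-=[1.0323, -0.7860]  P^-=[1.0403 0.1968; 0.1968 0.4332]  H_jac=[0.5128 0.0000; 0.0000 0.7076]  S=[0.6736 0.1104; 0.1104 0.6069]  K=[0.7776 0.0880; 0.0691 0.4925]  nu=[-3.6485, -2.0467]  x^+=[-1.9849, -2.0462]  P^+=[0.6132 0.0914; 0.0914 0.2753]

H_jac[1,1] = 0.7076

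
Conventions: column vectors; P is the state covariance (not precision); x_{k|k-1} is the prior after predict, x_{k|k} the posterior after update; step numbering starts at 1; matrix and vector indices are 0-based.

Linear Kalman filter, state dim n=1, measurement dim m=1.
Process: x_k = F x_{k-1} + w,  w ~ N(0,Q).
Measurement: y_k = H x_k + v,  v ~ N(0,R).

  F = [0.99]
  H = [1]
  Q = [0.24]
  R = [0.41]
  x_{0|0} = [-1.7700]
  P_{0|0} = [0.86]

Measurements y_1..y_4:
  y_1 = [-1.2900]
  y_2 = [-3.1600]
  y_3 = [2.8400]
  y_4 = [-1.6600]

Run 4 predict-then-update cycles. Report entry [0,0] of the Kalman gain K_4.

K[0,0] = 0.5254

step 1: x^-=[-1.7523]  P^-=[1.0829]  S=[1.4929]  K=[0.7254]  nu=[0.4623]  x^+=[-1.4170]  P^+=[0.2974]
step 2: x^-=[-1.4028]  P^-=[0.5315]  S=[0.9415]  K=[0.5645]  nu=[-1.7572]  x^+=[-2.3948]  P^+=[0.2315]
step 3: x^-=[-2.3708]  P^-=[0.4668]  S=[0.8768]  K=[0.5324]  nu=[5.2108]  x^+=[0.4035]  P^+=[0.2183]
step 4: x^-=[0.3995]  P^-=[0.4539]  S=[0.8639]  K=[0.5254]  nu=[-2.0595]  x^+=[-0.6826]  P^+=[0.2154]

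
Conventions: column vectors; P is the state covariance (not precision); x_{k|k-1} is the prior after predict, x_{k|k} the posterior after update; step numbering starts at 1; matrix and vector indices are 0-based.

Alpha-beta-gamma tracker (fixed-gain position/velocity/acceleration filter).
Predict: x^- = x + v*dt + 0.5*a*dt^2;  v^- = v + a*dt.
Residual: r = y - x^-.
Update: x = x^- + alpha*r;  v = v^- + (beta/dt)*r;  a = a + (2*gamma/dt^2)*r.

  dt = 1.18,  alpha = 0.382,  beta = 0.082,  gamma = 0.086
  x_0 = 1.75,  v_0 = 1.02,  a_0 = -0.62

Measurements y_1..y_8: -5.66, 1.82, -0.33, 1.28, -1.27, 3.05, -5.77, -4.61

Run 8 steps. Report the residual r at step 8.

step 1: x_pred=2.5220  r=-8.1820  x^+=-0.6036  v^+=-0.2802  a^+=-1.6307
step 2: x_pred=-2.0695  r=3.8895  x^+=-0.5837  v^+=-1.9341  a^+=-1.1502
step 3: x_pred=-3.6667  r=3.3367  x^+=-2.3921  v^+=-3.0595  a^+=-0.7381
step 4: x_pred=-6.5162  r=7.7962  x^+=-3.5380  v^+=-3.3887  a^+=0.2250
step 5: x_pred=-7.3800  r=6.1100  x^+=-5.0460  v^+=-2.6986  a^+=0.9797
step 6: x_pred=-7.5483  r=10.5983  x^+=-3.4997  v^+=-0.8060  a^+=2.2889
step 7: x_pred=-2.8573  r=-2.9127  x^+=-3.9699  v^+=1.6925  a^+=1.9291
step 8: x_pred=-0.6297  r=-3.9803  x^+=-2.1502  v^+=3.6923  a^+=1.4374

resid = -3.9803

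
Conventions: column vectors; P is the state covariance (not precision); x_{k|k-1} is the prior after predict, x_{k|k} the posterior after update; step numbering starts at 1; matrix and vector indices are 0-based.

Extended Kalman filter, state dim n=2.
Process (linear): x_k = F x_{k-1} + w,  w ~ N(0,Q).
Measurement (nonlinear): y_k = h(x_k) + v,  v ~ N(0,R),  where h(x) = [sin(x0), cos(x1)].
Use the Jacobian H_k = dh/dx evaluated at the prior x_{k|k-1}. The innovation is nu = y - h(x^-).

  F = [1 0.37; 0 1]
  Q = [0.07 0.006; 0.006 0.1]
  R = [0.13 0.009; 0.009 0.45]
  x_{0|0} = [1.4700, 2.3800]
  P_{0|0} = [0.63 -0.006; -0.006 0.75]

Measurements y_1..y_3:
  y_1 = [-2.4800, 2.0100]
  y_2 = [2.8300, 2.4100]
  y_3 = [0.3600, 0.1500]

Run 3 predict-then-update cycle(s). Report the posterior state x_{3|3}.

x_post = [8.7526, 1.2112]

step 1: x^-=[2.3506, 2.3800]  P^-=[0.7982 0.2775; 0.2775 0.8500]  H_jac=[-0.7031 0.0000; 0.0000 -0.6901]  S=[0.5247 0.1436; 0.1436 0.8548]  K=[-1.0571 -0.0464; -0.1929 -0.6538]  nu=[-3.1911, 2.7337]  x^+=[5.5971, 1.2082]  P^+=[0.1960 0.0440; 0.0440 0.4289]
step 2: x^-=[6.0441, 1.2082]  P^-=[0.3573 0.2087; 0.2087 0.5289]  H_jac=[0.9716 0.0000; 0.0000 -0.9350]  S=[0.4673 -0.1806; -0.1806 0.9123]  K=[0.7150 -0.0724; 0.2431 -0.4939]  nu=[3.0668, 2.0553]  x^+=[8.0880, 0.9386]  P^+=[0.0950 0.0279; 0.0279 0.2354]
step 3: x^-=[8.4353, 0.9386]  P^-=[0.2179 0.1210; 0.1210 0.3354]  H_jac=[-0.5491 0.0000; 0.0000 -0.8067]  S=[0.1957 0.0626; 0.0626 0.6683]  K=[-0.5821 -0.0916; -0.2166 -0.3846]  nu=[-0.4757, -0.4409]  x^+=[8.7526, 1.2112]  P^+=[0.1393 0.0576; 0.0576 0.2169]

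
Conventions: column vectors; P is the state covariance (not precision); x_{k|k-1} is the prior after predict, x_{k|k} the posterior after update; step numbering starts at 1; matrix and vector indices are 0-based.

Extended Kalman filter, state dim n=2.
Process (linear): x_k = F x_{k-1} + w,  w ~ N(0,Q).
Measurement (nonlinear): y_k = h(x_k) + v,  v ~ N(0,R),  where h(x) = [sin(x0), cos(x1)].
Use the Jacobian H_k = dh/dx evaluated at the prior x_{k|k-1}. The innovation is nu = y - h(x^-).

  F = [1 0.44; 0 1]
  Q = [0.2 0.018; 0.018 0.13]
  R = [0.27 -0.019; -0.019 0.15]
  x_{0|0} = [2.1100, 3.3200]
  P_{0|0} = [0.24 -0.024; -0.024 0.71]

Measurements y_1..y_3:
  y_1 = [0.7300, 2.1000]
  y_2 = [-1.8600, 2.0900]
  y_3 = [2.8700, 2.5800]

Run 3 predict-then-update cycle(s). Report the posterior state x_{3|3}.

x_post = [6.9260, 5.7262]

step 1: x^-=[3.5708, 3.3200]  P^-=[0.5563 0.3064; 0.3064 0.8400]  H_jac=[-0.9093 0.0000; 0.0000 0.1775]  S=[0.7300 -0.0684; -0.0684 0.1765]  K=[-0.6892 0.0408; -0.3139 0.7231]  nu=[1.1462, 3.0841]  x^+=[2.9069, 5.1903]  P^+=[0.2055 0.1083; 0.1083 0.6448]
step 2: x^-=[5.1906, 5.1903]  P^-=[0.6256 0.4100; 0.4100 0.7748]  H_jac=[0.4602 0.0000; 0.0000 0.8880]  S=[0.4025 0.1485; 0.1485 0.7609]  K=[0.5806 0.3651; 0.1456 0.8757]  nu=[-0.9722, 1.6301]  x^+=[5.2214, 6.4763]  P^+=[0.3255 0.0493; 0.0493 0.1448]
step 3: x^-=[8.0710, 6.4763]  P^-=[0.5969 0.1310; 0.1310 0.2748]  H_jac=[-0.2153 0.0000; 0.0000 -0.1919]  S=[0.2977 -0.0136; -0.0136 0.1601]  K=[-0.4406 -0.1944; -0.1102 -0.3387]  nu=[1.8935, 1.5986]  x^+=[6.9260, 5.7262]  P^+=[0.5354 0.1083; 0.1083 0.2538]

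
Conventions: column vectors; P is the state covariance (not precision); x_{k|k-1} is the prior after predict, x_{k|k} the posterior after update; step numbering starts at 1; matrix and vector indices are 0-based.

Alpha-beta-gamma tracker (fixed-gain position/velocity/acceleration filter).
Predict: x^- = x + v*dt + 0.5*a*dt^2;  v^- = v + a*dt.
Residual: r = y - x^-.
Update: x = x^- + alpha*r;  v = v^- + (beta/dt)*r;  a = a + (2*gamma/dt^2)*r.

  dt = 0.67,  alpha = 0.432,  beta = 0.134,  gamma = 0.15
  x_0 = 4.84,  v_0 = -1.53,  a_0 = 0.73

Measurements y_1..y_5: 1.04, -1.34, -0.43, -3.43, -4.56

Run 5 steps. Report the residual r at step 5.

resid = 3.5236

step 1: x_pred=3.9787  r=-2.9387  x^+=2.7092  v^+=-1.6286  a^+=-1.2340
step 2: x_pred=1.3411  r=-2.6811  x^+=0.1828  v^+=-2.9916  a^+=-3.0257
step 3: x_pred=-2.5007  r=2.0707  x^+=-1.6061  v^+=-4.6047  a^+=-1.6419
step 4: x_pred=-5.0598  r=1.6298  x^+=-4.3557  v^+=-5.3788  a^+=-0.5527
step 5: x_pred=-8.0836  r=3.5236  x^+=-6.5614  v^+=-5.0444  a^+=1.8021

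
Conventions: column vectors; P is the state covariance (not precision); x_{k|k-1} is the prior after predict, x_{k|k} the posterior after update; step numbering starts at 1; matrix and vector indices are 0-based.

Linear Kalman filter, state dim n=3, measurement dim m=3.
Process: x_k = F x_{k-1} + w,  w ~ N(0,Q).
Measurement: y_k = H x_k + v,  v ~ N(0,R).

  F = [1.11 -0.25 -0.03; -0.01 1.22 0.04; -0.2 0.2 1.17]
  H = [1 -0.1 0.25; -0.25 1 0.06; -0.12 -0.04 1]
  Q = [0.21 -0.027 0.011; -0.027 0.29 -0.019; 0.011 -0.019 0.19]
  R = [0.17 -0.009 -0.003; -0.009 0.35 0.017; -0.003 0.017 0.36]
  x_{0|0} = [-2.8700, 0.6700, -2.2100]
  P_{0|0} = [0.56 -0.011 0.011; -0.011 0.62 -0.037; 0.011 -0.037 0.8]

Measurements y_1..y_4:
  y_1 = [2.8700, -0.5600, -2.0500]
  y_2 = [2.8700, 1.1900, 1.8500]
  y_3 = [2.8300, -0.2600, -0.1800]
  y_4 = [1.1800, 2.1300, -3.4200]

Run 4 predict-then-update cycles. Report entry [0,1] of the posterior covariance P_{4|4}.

P_post[0,1] = 0.0195

step 1: x^-=[-3.2869, 0.7577, -1.8777]  P^-=[0.9443 -0.2360 -0.1500; -0.2360 1.2108 0.1202; -0.1500 0.1202 1.3107]  S=[1.1745 -0.5587 0.0641; -0.5587 1.7614 0.2600; 0.0641 0.2600 1.7104]  K=[0.8064 0.0092 -0.1801; 0.0871 0.7615 -0.0605; 0.1297 0.0632 0.7596]  nu=[6.7021, -2.0268, -0.5364]  x^+=[2.1953, -0.1695, -1.5443]  P^+=[0.1528 0.0339 -0.0474; 0.0339 0.2729 0.0059; -0.0474 0.0059 0.2687]
step 2: x^-=[2.5255, -0.2905, -2.2798]  P^-=[0.3999 -0.0686 -0.1003; -0.0686 0.6964 0.0615; -0.1003 0.0615 0.5970]  S=[0.5747 -0.2247 -0.0011; -0.2247 1.1182 0.1317; -0.0011 0.1317 0.9824]  K=[0.6616 -0.0059 -0.1466; 0.0424 0.6552 -0.0451; 0.0980 0.0574 0.6099]  nu=[0.8854, 2.2487, 4.4212]  x^+=[2.4496, 1.0208, 0.6325]  P^+=[0.1250 0.0231 -0.0390; 0.0231 0.2335 0.0069; -0.0390 0.0069 0.2158]
step 3: x^-=[2.4449, 1.2461, 0.4543]  P^-=[0.3687 -0.0706 -0.0826; -0.0706 0.6381 0.0533; -0.0826 0.0533 0.5194]  S=[0.5477 -0.2164 0.0012; -0.2164 1.0572 0.1159; 0.0012 0.1159 0.9006]  K=[0.6440 -0.0119 -0.1370; 0.0294 0.6338 -0.0414; 0.0974 0.0560 0.5780]  nu=[0.3961, -0.9222, -0.2910]  x^+=[2.7508, 0.6853, 0.2730]  P^+=[0.1210 0.0201 -0.0361; 0.0201 0.2255 0.0072; -0.0361 0.0072 0.2047]
step 4: x^-=[2.8739, 0.8195, -0.0937]  P^-=[0.3647 -0.0720 -0.0781; -0.0720 0.6262 0.0520; -0.0781 0.0520 0.5028]  S=[0.5452 -0.2162 0.0019; -0.2162 1.0454 0.1129; 0.0019 0.1129 0.8829]  K=[0.6416 -0.0134 -0.1345; 0.0265 0.6290 -0.0402; 0.0978 0.0559 0.5703]  nu=[-1.5885, 2.0346, -2.9487]  x^+=[2.2241, 2.1758, -1.8171]  P^+=[0.1204 0.0195 -0.0353; 0.0195 0.2237 0.0074; -0.0353 0.0074 0.2020]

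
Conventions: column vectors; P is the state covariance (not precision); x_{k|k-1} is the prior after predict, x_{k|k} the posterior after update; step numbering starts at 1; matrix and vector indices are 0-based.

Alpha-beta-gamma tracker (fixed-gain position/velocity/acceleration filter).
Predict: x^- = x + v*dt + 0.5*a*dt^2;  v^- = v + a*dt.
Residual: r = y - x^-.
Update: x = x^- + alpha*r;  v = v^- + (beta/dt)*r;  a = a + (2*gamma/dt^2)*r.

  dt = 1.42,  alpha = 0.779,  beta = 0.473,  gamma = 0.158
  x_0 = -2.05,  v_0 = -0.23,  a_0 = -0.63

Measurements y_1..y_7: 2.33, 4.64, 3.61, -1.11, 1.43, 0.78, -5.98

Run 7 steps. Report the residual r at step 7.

resid = -4.0098

step 1: x_pred=-3.0118  r=5.3418  x^+=1.1495  v^+=0.6547  a^+=0.2071
step 2: x_pred=2.2880  r=2.3520  x^+=4.1202  v^+=1.7323  a^+=0.5757
step 3: x_pred=7.1605  r=-3.5505  x^+=4.3947  v^+=1.3672  a^+=0.0193
step 4: x_pred=6.3555  r=-7.4655  x^+=0.5399  v^+=-1.0922  a^+=-1.1507
step 5: x_pred=-2.1711  r=3.6011  x^+=0.6342  v^+=-1.5266  a^+=-0.5863
step 6: x_pred=-2.1247  r=2.9047  x^+=0.1381  v^+=-1.3916  a^+=-0.1311
step 7: x_pred=-1.9702  r=-4.0098  x^+=-5.0938  v^+=-2.9134  a^+=-0.7595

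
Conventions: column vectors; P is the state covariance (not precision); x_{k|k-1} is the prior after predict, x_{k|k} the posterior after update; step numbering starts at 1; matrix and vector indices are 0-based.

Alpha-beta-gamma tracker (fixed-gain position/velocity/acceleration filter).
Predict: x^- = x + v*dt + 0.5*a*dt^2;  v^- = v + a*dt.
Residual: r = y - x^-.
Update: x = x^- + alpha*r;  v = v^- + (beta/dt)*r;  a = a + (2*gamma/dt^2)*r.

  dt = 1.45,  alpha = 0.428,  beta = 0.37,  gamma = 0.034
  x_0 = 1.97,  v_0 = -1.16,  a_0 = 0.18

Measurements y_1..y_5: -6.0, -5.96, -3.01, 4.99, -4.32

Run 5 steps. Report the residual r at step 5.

resid = -6.4395

step 1: x_pred=0.4772  r=-6.4772  x^+=-2.2950  v^+=-2.5518  a^+=-0.0295
step 2: x_pred=-6.0262  r=0.0662  x^+=-5.9978  v^+=-2.5777  a^+=-0.0273
step 3: x_pred=-9.7642  r=6.7542  x^+=-6.8734  v^+=-0.8939  a^+=0.1911
step 4: x_pred=-7.9686  r=12.9586  x^+=-2.4223  v^+=2.6899  a^+=0.6102
step 5: x_pred=2.1195  r=-6.4395  x^+=-0.6366  v^+=1.9315  a^+=0.4019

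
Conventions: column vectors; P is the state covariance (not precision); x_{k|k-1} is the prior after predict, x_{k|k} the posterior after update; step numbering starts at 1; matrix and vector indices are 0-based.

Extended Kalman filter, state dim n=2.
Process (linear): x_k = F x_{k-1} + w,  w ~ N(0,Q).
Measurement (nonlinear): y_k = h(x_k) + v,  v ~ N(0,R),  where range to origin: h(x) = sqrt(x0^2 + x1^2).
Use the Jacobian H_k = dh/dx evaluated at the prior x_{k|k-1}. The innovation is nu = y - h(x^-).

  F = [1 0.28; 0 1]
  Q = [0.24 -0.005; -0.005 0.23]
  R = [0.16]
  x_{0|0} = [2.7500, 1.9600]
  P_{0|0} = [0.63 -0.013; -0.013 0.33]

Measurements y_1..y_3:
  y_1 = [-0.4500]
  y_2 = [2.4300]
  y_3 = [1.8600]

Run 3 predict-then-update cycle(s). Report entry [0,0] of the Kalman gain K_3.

step 1: x^-=[3.2988, 1.9600]  P^-=[0.8886 0.0744; 0.0744 0.5600]  H_jac=[0.8597 0.5108]  S=[1.0282]  K=[0.7799; 0.3404]  nu=[-4.2871]  x^+=[-0.0449, 0.5006]  P^+=[0.2631 -0.1986; -0.1986 0.4409]
step 2: x^-=[0.0953, 0.5006]  P^-=[0.4265 -0.0801; -0.0801 0.6709]  H_jac=[0.1870 0.9824]  S=[0.7929]  K=[0.0013; 0.8123]  nu=[1.9204]  x^+=[0.0978, 2.0605]  P^+=[0.4265 -0.0810; -0.0810 0.1477]
step 3: x^-=[0.6747, 2.0605]  P^-=[0.6327 -0.0446; -0.0446 0.3777]  H_jac=[0.3112 0.9503]  S=[0.5360]  K=[0.2882; 0.6438]  nu=[-0.3082]  x^+=[0.5859, 1.8621]  P^+=[0.5882 -0.1441; -0.1441 0.1556]

K[0,0] = 0.2882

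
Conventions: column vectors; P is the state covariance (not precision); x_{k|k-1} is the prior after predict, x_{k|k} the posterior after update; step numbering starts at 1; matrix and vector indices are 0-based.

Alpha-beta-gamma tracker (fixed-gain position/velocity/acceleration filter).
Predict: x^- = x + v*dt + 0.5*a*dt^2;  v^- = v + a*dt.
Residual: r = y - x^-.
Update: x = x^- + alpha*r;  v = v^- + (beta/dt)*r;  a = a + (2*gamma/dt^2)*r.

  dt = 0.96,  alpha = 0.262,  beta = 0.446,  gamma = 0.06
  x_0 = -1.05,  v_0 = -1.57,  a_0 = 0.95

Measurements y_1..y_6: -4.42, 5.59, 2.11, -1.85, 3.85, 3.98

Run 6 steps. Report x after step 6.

step 1: x_pred=-2.1194  r=-2.3006  x^+=-2.7222  v^+=-1.7268  a^+=0.6504
step 2: x_pred=-4.0802  r=9.6702  x^+=-1.5466  v^+=3.3902  a^+=1.9096
step 3: x_pred=2.5880  r=-0.4780  x^+=2.4627  v^+=5.0014  a^+=1.8474
step 4: x_pred=8.1153  r=-9.9653  x^+=5.5044  v^+=2.1451  a^+=0.5498
step 5: x_pred=7.8171  r=-3.9671  x^+=6.7777  v^+=0.8299  a^+=0.0332
step 6: x_pred=7.5897  r=-3.6097  x^+=6.6440  v^+=-0.8152  a^+=-0.4368

x_post = 6.6440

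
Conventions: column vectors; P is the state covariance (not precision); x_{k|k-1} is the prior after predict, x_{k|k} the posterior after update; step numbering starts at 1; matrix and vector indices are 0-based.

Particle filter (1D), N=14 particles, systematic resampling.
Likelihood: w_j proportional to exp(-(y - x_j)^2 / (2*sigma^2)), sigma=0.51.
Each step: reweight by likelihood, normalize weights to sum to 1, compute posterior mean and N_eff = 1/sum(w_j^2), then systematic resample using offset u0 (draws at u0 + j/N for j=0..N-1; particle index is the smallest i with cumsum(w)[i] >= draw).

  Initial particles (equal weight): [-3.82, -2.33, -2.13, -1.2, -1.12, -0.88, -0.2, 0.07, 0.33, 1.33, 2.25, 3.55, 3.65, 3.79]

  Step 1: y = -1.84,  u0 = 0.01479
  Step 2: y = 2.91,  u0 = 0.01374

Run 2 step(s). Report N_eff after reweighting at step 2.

step 1: w=[0.0002, 0.2539, 0.3427, 0.1833, 0.1487, 0.0685, 0.0023, 0.0004, 0.0000, 0.0000, 0.0000, 0.0000, 0.0000, 0.0000]  mean=-1.7695  Neff=4.1270  idx=[1, 1, 1, 1, 2, 2, 2, 2, 2, 3, 3, 4, 4, 5]
step 2: w=[0.0000, 0.0000, 0.0000, 0.0000, 0.0000, 0.0000, 0.0000, 0.0000, 0.0000, 0.0072, 0.0072, 0.0253, 0.0253, 0.9348]  mean=-0.8968  Neff=1.1425  idx=[10, 13, 13, 13, 13, 13, 13, 13, 13, 13, 13, 13, 13, 13]

N_eff = 1.1425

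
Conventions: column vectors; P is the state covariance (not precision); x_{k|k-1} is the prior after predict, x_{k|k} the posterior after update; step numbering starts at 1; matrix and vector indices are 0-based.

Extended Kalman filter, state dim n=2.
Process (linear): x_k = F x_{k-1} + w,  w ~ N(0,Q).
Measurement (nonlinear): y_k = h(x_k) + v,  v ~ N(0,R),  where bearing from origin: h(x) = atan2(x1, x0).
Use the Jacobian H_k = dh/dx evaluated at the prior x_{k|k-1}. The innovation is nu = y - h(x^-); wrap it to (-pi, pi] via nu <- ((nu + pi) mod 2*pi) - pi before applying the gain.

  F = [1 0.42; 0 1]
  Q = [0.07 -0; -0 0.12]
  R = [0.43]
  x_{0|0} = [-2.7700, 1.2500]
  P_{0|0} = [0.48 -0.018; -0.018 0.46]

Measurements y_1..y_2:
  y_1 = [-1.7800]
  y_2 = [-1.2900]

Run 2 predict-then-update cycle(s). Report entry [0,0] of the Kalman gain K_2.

step 1: x^-=[-2.2450, 1.2500]  P^-=[0.6160 0.1752; 0.1752 0.5800]  H_jac=[-0.1893 -0.3400]  S=[0.5417]  K=[-0.3253; -0.4253]  nu=[1.8696]  x^+=[-2.8531, 0.4548]  P^+=[0.5587 0.1003; 0.1003 0.4820]
step 2: x^-=[-2.6621, 0.4548]  P^-=[0.7980 0.3027; 0.3027 0.6020]  H_jac=[-0.0624 -0.3650]  S=[0.5271]  K=[-0.3040; -0.4527]  nu=[2.0208]  x^+=[-3.2765, -0.4600]  P^+=[0.7492 0.2302; 0.2302 0.4940]

K[0,0] = -0.3040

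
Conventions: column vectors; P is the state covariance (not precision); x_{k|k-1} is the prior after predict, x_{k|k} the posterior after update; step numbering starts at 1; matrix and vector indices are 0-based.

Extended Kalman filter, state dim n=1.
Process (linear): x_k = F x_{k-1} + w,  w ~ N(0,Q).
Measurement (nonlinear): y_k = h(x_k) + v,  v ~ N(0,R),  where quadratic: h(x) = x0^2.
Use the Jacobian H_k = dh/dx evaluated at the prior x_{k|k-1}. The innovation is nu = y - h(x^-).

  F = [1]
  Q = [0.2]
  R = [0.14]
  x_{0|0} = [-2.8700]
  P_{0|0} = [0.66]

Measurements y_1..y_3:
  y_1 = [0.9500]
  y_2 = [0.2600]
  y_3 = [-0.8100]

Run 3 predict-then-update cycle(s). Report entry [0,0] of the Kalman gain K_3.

step 1: x^-=[-2.8700]  P^-=[0.8600]  H_jac=[-5.7400]  S=[28.4749]  K=[-0.1734]  nu=[-7.2869]  x^+=[-1.6067]  P^+=[0.0042]
step 2: x^-=[-1.6067]  P^-=[0.2042]  H_jac=[-3.2135]  S=[2.2490]  K=[-0.2918]  nu=[-2.3216]  x^+=[-0.9293]  P^+=[0.0127]
step 3: x^-=[-0.9293]  P^-=[0.2127]  H_jac=[-1.8585]  S=[0.8747]  K=[-0.4519]  nu=[-1.6735]  x^+=[-0.1729]  P^+=[0.0340]

K[0,0] = -0.4519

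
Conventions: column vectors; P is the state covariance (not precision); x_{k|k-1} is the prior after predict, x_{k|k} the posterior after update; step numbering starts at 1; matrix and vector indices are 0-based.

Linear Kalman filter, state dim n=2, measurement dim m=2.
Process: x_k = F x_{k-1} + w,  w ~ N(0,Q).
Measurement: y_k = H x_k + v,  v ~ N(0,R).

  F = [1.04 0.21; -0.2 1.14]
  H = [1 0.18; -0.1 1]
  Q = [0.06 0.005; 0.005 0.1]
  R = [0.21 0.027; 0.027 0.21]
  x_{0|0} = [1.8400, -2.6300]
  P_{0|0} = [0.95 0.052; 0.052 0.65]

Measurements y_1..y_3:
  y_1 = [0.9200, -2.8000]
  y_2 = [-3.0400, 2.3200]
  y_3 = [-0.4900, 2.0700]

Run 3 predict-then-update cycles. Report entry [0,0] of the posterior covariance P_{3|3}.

step 1: x^-=[1.3613, -3.3662]  P^-=[1.1389 0.0225; 0.0225 0.9590]  S=[1.3881 0.1078; 0.1078 1.1759]  K=[0.8354 -0.1543; 0.0779 0.8065]  nu=[0.1646, 0.7023]  x^+=[1.3904, -2.7869]  P^+=[0.1700 0.0071; 0.0071 0.1722]
step 2: x^-=[0.8608, -3.4552]  P^-=[0.2546 0.0190; 0.0190 0.3273]  S=[0.4820 0.0792; 0.0792 0.5360]  K=[0.5505 -0.0933; 0.0636 0.5977]  nu=[-3.2789, 5.8613]  x^+=[-1.4910, -0.1606]  P^+=[0.1119 0.0065; 0.0065 0.1279]
step 3: x^-=[-1.5844, 0.1151]  P^-=[0.1895 0.0197; 0.0197 0.2677]  S=[0.4153 0.0756; 0.0756 0.4757]  K=[0.4785 -0.0744; 0.0637 0.5485]  nu=[1.0737, 1.7965]  x^+=[-1.2044, 1.1689]  P^+=[0.0972 0.0070; 0.0070 0.1176]

P_post[0,0] = 0.0972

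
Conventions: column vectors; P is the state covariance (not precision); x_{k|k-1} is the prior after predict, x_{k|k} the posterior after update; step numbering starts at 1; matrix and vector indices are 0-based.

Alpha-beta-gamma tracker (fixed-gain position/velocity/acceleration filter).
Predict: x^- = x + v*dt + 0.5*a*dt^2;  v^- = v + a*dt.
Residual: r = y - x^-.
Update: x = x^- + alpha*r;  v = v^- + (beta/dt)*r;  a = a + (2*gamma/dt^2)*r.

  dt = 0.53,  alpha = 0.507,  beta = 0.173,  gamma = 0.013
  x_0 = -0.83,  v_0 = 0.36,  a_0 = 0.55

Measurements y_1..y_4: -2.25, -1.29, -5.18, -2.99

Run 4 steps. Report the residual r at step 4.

step 1: x_pred=-0.5620  r=-1.6880  x^+=-1.4178  v^+=0.1005  a^+=0.3938
step 2: x_pred=-1.3092  r=0.0192  x^+=-1.2995  v^+=0.3155  a^+=0.3955
step 3: x_pred=-1.0767  r=-4.1033  x^+=-3.1571  v^+=-0.8143  a^+=0.0157
step 4: x_pred=-3.5864  r=0.5964  x^+=-3.2840  v^+=-0.6112  a^+=0.0709

resid = 0.5964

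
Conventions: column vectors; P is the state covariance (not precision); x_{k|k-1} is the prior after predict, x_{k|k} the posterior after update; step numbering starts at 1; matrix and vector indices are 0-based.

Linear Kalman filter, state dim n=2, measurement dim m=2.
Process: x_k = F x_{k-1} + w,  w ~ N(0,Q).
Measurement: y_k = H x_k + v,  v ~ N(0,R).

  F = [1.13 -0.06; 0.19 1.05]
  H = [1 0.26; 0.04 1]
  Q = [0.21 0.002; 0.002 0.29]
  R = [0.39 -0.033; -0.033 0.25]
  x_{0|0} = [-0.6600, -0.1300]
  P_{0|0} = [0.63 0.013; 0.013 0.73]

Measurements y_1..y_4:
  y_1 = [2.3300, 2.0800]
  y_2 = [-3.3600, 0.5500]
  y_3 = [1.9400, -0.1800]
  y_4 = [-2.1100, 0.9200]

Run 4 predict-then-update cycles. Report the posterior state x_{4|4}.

x_post = [-1.1629, 0.5914]

step 1: x^-=[-0.7380, -0.2619]  P^-=[1.0153 0.1065; 0.1065 1.1228]  S=[1.5366 0.4072; 0.4072 1.3829]  K=[0.7056 -0.1014; 0.0470 0.8011]  nu=[3.1361, 2.3714]  x^+=[1.2346, 1.7854]  P^+=[0.2942 -0.0604; -0.0604 0.2011]
step 2: x^-=[1.2879, 2.1092]  P^-=[0.5946 -0.0185; -0.0185 0.4983]  S=[1.0087 0.1017; 0.1017 0.7478]  K=[0.5921 -0.0734; 0.0437 0.6594]  nu=[-5.1963, -1.6107]  x^+=[-1.6708, 0.8202]  P^+=[0.2458 -0.0477; -0.0477 0.1653]
step 3: x^-=[-1.9372, 0.5437]  P^-=[0.5309 -0.0117; -0.0117 0.4621]  S=[0.9460 0.0965; 0.0965 0.7120]  K=[0.5644 -0.0632; 0.0491 0.6417]  nu=[3.7358, -0.6463]  x^+=[0.2121, 0.3126]  P^+=[0.2336 -0.0438; -0.0438 0.1606]
step 4: x^-=[0.2209, 0.3685]  P^-=[0.5148 -0.0094; -0.0094 0.4580]  S=[0.9308 0.0972; 0.0972 0.7081]  K=[0.5567 -0.0606; 0.0511 0.6393]  nu=[-2.4268, 0.5427]  x^+=[-1.1629, 0.5914]  P^+=[0.2302 -0.0427; -0.0427 0.1598]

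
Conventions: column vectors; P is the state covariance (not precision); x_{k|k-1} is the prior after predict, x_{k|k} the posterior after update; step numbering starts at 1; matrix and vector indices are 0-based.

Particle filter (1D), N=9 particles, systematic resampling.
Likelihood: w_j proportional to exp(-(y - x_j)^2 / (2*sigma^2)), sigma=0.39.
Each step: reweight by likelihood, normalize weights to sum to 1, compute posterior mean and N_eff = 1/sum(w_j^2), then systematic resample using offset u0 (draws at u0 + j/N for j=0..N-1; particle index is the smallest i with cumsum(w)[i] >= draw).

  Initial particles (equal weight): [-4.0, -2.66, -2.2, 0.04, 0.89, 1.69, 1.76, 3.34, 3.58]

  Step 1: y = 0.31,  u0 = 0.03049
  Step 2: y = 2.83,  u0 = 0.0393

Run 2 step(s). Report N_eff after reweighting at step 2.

step 1: w=[0.0000, 0.0000, 0.0000, 0.7021, 0.2953, 0.0017, 0.0009, 0.0000, 0.0000]  mean=0.2953  Neff=1.7236  idx=[3, 3, 3, 3, 3, 3, 3, 4, 4]
step 2: w=[0.0000, 0.0000, 0.0000, 0.0000, 0.0000, 0.0000, 0.0000, 0.5000, 0.5000]  mean=0.8900  Neff=2.0000  idx=[7, 7, 7, 7, 7, 8, 8, 8, 8]

N_eff = 2.0000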